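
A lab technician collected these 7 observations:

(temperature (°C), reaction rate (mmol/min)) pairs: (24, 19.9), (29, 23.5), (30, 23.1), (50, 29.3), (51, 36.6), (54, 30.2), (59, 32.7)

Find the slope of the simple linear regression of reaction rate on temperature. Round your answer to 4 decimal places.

n = 7, Σx = 297, Σy = 195.3, Σxy = 8743.8, Σx² = 13815
Sxx = Σx² − (Σx)²/n = 13815 − 12601.285714 = 1213.714286
Sxy = Σxy − (Σx)(Σy)/n = 8743.8 − 8286.3 = 457.5
b = Sxy/Sxx = 457.5/1213.714286 = 0.376942

0.3769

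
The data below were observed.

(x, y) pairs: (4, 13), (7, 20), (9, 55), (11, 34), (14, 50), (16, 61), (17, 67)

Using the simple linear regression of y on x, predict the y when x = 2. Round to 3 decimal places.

n = 7, Σx = 78, Σy = 300, Σxy = 3876, Σx² = 1008
Sxx = Σx² − (Σx)²/n = 1008 − 869.142857 = 138.857143
Sxy = Σxy − (Σx)(Σy)/n = 3876 − 3342.857143 = 533.142857
b = Sxy/Sxx = 533.142857/138.857143 = 3.839506
a = ȳ − b·x̄ = 42.857143 − 3.839506·11.142857 = 0.074074
ŷ(2) = a + b·2 = 0.074074 + 3.839506·2 = 7.753086

7.753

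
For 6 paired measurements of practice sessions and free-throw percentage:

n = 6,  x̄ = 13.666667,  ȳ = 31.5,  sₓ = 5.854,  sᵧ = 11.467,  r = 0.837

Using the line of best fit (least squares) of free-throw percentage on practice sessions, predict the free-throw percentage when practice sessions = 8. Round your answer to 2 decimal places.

b = r · sᵧ/sₓ = 0.837 · 11.467/5.854 = 1.639542
a = ȳ − b·x̄ = 31.5 − 1.639542·13.666667 = 9.092925
ŷ(8) = a + b·8 = 9.092925 + 1.639542·8 = 22.209261

22.21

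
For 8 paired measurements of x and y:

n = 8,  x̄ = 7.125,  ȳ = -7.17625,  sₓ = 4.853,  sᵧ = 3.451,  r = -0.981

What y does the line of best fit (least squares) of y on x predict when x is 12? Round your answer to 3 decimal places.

-10.577

b = r · sᵧ/sₓ = -0.981 · 3.451/4.853 = -0.697596
a = ȳ − b·x̄ = -7.17625 − (-0.697596)·7.125 = -2.205882
ŷ(12) = a + b·12 = -2.205882 + (-0.697596)·12 = -10.577028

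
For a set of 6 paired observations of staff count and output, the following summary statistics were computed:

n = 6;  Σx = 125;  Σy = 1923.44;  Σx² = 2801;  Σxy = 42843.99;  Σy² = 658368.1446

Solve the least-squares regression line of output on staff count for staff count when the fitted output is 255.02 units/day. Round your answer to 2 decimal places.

Sxx = Σx² − (Σx)²/n = 2801 − 2604.166667 = 196.833333
Sxy = Σxy − (Σx)(Σy)/n = 42843.99 − 40071.666667 = 2772.323333
b = Sxy/Sxx = 2772.323333/196.833333 = 14.084623
a = ȳ − b·x̄ = 320.573333 − 14.084623·20.833333 = 27.143683
Set a + b·x = 255.02: x = (255.02 − 27.143683) / 14.084623 = 16.179085

16.18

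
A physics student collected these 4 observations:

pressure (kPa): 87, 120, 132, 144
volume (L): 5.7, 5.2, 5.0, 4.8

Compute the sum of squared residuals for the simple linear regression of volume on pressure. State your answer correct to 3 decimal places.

n = 4, Σx = 483, Σy = 20.7, Σxy = 2471.1, Σx² = 60129, Σy² = 107.57
Sxx = Σx² − (Σx)²/n = 60129 − 58322.25 = 1806.75
Sxy = Σxy − (Σx)(Σy)/n = 2471.1 − 2499.525 = -28.425
Syy = Σy² − (Σy)²/n = 107.57 − 107.1225 = 0.4475
b = Sxy/Sxx = -28.425/1806.75 = -0.015733
SSE = Syy − b·Sxy = 0.4475 − (-0.015733)·(-28.425) = 0.000299

0.000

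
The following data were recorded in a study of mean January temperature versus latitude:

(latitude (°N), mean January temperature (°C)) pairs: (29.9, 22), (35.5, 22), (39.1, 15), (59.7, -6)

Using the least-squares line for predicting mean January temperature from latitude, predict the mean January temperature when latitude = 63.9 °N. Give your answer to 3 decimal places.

-9.681

n = 4, Σx = 164.2, Σy = 53, Σxy = 1667.1, Σx² = 7247.16
Sxx = Σx² − (Σx)²/n = 7247.16 − 6740.41 = 506.75
Sxy = Σxy − (Σx)(Σy)/n = 1667.1 − 2175.65 = -508.55
b = Sxy/Sxx = -508.55/506.75 = -1.003552
a = ȳ − b·x̄ = 13.25 − (-1.003552)·41.05 = 54.445812
ŷ(63.9) = a + b·63.9 = 54.445812 + (-1.003552)·63.9 = -9.681164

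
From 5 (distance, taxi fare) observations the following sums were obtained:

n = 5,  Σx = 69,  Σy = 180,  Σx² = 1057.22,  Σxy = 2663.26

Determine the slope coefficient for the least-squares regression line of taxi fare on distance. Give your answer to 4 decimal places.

Sxx = Σx² − (Σx)²/n = 1057.22 − 952.2 = 105.02
Sxy = Σxy − (Σx)(Σy)/n = 2663.26 − 2484 = 179.26
b = Sxy/Sxx = 179.26/105.02 = 1.706913

1.7069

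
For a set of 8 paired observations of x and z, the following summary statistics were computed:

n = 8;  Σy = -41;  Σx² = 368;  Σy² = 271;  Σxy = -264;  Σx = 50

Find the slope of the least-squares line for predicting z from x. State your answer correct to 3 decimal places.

-0.140

Sxx = Σx² − (Σx)²/n = 368 − 312.5 = 55.5
Sxy = Σxy − (Σx)(Σy)/n = -264 − (-256.25) = -7.75
b = Sxy/Sxx = -7.75/55.5 = -0.139640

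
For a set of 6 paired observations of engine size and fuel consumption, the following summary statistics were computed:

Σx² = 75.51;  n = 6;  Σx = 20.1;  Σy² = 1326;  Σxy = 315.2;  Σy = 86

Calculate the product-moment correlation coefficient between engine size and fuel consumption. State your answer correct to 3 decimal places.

Sxx = Σx² − (Σx)²/n = 75.51 − 67.335 = 8.175
Sxy = Σxy − (Σx)(Σy)/n = 315.2 − 288.1 = 27.1
Syy = Σy² − (Σy)²/n = 1326 − 1232.666667 = 93.333333
r = Sxy/√(Sxx·Syy) = 27.1/√(763) = 27.1/27.622455 = 0.981086

0.981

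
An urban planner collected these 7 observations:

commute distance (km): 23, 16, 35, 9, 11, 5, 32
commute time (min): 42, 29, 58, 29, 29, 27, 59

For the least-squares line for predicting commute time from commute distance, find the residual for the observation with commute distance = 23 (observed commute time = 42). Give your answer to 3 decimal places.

n = 7, Σx = 131, Σy = 273, Σxy = 6063, Σx² = 3261
Sxx = Σx² − (Σx)²/n = 3261 − 2451.571429 = 809.428571
Sxy = Σxy − (Σx)(Σy)/n = 6063 − 5109 = 954
b = Sxy/Sxx = 954/809.428571 = 1.178609
a = ȳ − b·x̄ = 39 − 1.178609·18.714286 = 16.943170
ŷ(23) = 16.943170 + 1.178609·23 = 44.051182
residual = y − ŷ = 42 − 44.051182 = -2.051182

-2.051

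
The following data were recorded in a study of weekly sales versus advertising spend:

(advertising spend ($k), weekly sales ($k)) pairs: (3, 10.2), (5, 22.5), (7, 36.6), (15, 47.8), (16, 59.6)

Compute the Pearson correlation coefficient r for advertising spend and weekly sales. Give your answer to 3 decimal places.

n = 5, Σx = 46, Σy = 176.7, Σxy = 2069.9, Σx² = 564, Σy² = 7786.85
Sxx = Σx² − (Σx)²/n = 564 − 423.2 = 140.8
Sxy = Σxy − (Σx)(Σy)/n = 2069.9 − 1625.64 = 444.26
Syy = Σy² − (Σy)²/n = 7786.85 − 6244.578 = 1542.272
r = Sxy/√(Sxx·Syy) = 444.26/√(217151.8976) = 444.26/465.995598 = 0.953357

0.953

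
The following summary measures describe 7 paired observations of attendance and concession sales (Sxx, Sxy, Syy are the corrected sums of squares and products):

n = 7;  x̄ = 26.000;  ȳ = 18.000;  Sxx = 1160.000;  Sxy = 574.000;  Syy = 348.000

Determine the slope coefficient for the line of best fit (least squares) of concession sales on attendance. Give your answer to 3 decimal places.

0.495

b = Sxy/Sxx = 574/1160 = 0.494828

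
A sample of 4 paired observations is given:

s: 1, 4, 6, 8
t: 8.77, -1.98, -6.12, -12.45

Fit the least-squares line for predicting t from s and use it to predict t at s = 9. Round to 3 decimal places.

n = 4, Σx = 19, Σy = -11.78, Σxy = -135.47, Σx² = 117
Sxx = Σx² − (Σx)²/n = 117 − 90.25 = 26.75
Sxy = Σxy − (Σx)(Σy)/n = -135.47 − (-55.955) = -79.515
b = Sxy/Sxx = -79.515/26.75 = -2.972523
a = ȳ − b·x̄ = -2.945 − (-2.972523)·4.75 = 11.174486
ŷ(9) = a + b·9 = 11.174486 + (-2.972523)·9 = -15.578224

-15.578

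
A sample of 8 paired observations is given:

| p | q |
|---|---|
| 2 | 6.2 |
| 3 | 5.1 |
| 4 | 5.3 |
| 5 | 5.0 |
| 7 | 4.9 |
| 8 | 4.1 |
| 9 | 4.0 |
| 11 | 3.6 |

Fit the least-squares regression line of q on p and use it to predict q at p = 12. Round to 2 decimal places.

n = 8, Σx = 49, Σy = 38.2, Σxy = 216.6, Σx² = 369
Sxx = Σx² − (Σx)²/n = 369 − 300.125 = 68.875
Sxy = Σxy − (Σx)(Σy)/n = 216.6 − 233.975 = -17.375
b = Sxy/Sxx = -17.375/68.875 = -0.252269
a = ȳ − b·x̄ = 4.775 − (-0.252269)·6.125 = 6.320145
ŷ(12) = a + b·12 = 6.320145 + (-0.252269)·12 = 3.292922

3.29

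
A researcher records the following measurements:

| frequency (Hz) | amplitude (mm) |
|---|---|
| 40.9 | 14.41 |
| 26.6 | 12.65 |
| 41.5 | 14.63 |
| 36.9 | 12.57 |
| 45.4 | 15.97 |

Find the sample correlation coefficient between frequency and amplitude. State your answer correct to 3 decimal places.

n = 5, Σx = 191.3, Σy = 70.23, Σxy = 2721.875, Σx² = 7525.39, Σy² = 994.7533
Sxx = Σx² − (Σx)²/n = 7525.39 − 7319.138 = 206.252
Sxy = Σxy − (Σx)(Σy)/n = 2721.875 − 2686.9998 = 34.8752
Syy = Σy² − (Σy)²/n = 994.7533 − 986.45058 = 8.30272
r = Sxy/√(Sxx·Syy) = 34.8752/√(1712.452605) = 34.8752/41.381791 = 0.842767

0.843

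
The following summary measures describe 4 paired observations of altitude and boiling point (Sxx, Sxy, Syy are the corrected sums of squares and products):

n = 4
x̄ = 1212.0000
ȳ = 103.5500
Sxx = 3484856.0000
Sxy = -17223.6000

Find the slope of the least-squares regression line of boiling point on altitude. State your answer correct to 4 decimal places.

-0.0049

b = Sxy/Sxx = -17223.6/3484856 = -0.004942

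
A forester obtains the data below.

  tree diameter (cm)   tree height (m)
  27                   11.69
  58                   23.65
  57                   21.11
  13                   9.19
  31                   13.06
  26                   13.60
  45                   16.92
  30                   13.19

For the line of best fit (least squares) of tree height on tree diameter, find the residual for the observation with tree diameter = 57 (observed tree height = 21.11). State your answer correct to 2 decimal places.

-0.54

n = 8, Σx = 287, Σy = 122.41, Σxy = 4925.63, Σx² = 12073
Sxx = Σx² − (Σx)²/n = 12073 − 10296.125 = 1776.875
Sxy = Σxy − (Σx)(Σy)/n = 4925.63 − 4391.45875 = 534.17125
b = Sxy/Sxx = 534.17125/1776.875 = 0.300624
a = ȳ − b·x̄ = 15.30125 − 0.300624·35.875 = 4.516364
ŷ(57) = 4.516364 + 0.300624·57 = 21.651932
residual = y − ŷ = 21.11 − 21.651932 = -0.541932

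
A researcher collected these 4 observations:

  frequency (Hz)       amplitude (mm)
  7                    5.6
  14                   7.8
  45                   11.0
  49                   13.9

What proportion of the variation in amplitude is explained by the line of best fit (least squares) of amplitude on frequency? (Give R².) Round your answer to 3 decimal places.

n = 4, Σx = 115, Σy = 38.3, Σxy = 1324.5, Σx² = 4671, Σy² = 406.41
Sxx = Σx² − (Σx)²/n = 4671 − 3306.25 = 1364.75
Sxy = Σxy − (Σx)(Σy)/n = 1324.5 − 1101.125 = 223.375
Syy = Σy² − (Σy)²/n = 406.41 − 366.7225 = 39.6875
R² = Sxy²/(Sxx·Syy) = (223.375)²/(1364.75·39.6875) = 0.921218

0.921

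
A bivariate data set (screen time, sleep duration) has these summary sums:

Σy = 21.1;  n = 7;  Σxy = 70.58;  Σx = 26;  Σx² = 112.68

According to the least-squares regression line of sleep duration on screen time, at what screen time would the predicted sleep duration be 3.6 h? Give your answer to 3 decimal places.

Sxx = Σx² − (Σx)²/n = 112.68 − 96.571429 = 16.108571
Sxy = Σxy − (Σx)(Σy)/n = 70.58 − 78.371429 = -7.791429
b = Sxy/Sxx = -7.791429/16.108571 = -0.483682
a = ȳ − b·x̄ = 3.014286 − (-0.483682)·3.714286 = 4.810819
Set a + b·x = 3.6: x = (3.6 − 4.810819) / (-0.483682) = 2.503337

2.503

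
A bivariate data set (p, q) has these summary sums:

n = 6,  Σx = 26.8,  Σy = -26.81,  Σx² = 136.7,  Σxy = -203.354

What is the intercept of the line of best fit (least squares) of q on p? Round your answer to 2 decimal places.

Sxx = Σx² − (Σx)²/n = 136.7 − 119.706667 = 16.993333
Sxy = Σxy − (Σx)(Σy)/n = -203.354 − (-119.751333) = -83.602667
b = Sxy/Sxx = -83.602667/16.993333 = -4.919733
a = ȳ − b·x̄ = -4.468333 − (-4.919733)·4.466667 = 17.506475

17.51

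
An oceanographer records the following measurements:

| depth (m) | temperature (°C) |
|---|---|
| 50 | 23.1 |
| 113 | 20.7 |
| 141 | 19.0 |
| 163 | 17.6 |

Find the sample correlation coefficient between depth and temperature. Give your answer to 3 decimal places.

-0.991

n = 4, Σx = 467, Σy = 80.4, Σxy = 9041.9, Σx² = 61719, Σy² = 1632.86
Sxx = Σx² − (Σx)²/n = 61719 − 54522.25 = 7196.75
Sxy = Σxy − (Σx)(Σy)/n = 9041.9 − 9386.7 = -344.8
Syy = Σy² − (Σy)²/n = 1632.86 − 1616.04 = 16.82
r = Sxy/√(Sxx·Syy) = -344.8/√(121049.335) = -344.8/347.921449 = -0.991028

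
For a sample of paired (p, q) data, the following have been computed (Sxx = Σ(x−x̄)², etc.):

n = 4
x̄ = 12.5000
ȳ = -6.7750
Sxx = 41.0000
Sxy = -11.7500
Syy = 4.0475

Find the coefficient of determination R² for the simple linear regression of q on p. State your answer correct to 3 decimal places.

R² = Sxy²/(Sxx·Syy) = (-11.75)²/(41·4.0475) = 0.831965

0.832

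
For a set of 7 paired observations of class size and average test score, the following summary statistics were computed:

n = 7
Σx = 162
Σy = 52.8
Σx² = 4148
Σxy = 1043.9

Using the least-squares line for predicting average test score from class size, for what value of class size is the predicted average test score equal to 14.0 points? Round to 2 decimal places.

Sxx = Σx² − (Σx)²/n = 4148 − 3749.142857 = 398.857143
Sxy = Σxy − (Σx)(Σy)/n = 1043.9 − 1221.942857 = -178.042857
b = Sxy/Sxx = -178.042857/398.857143 = -0.446383
a = ȳ − b·x̄ = 7.542857 − (-0.446383)·23.142857 = 17.873424
Set a + b·x = 14.0: x = (14.0 − 17.873424) / (-0.446383) = 8.677365

8.68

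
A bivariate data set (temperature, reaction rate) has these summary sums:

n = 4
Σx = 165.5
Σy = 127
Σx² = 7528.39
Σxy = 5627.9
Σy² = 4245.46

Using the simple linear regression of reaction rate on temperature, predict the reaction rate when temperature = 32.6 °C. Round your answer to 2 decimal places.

26.94

Sxx = Σx² − (Σx)²/n = 7528.39 − 6847.5625 = 680.8275
Sxy = Σxy − (Σx)(Σy)/n = 5627.9 − 5254.625 = 373.275
b = Sxy/Sxx = 373.275/680.8275 = 0.548267
a = ȳ − b·x̄ = 31.75 − 0.548267·41.375 = 9.065468
ŷ(32.6) = a + b·32.6 = 9.065468 + 0.548267·32.6 = 26.938960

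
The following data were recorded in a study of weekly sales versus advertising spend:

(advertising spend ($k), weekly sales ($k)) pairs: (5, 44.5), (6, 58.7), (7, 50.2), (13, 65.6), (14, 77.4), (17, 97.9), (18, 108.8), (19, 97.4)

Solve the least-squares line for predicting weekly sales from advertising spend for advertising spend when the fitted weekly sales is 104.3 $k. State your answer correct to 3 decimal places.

n = 8, Σx = 99, Σy = 600.5, Σxy = 8335.8, Σx² = 1449
Sxx = Σx² − (Σx)²/n = 1449 − 1225.125 = 223.875
Sxy = Σxy − (Σx)(Σy)/n = 8335.8 − 7431.1875 = 904.6125
b = Sxy/Sxx = 904.6125/223.875 = 4.040704
a = ȳ − b·x̄ = 75.0625 − 4.040704·12.375 = 25.058794
Set a + b·x = 104.3: x = (104.3 − 25.058794) / 4.040704 = 19.610745

19.611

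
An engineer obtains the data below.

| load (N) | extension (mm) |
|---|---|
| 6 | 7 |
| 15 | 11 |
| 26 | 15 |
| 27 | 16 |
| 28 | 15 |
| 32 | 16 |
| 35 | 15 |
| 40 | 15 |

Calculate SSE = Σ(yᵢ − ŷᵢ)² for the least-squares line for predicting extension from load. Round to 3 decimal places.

n = 8, Σx = 209, Σy = 110, Σxy = 3086, Σx² = 6299, Σy² = 1582
Sxx = Σx² − (Σx)²/n = 6299 − 5460.125 = 838.875
Sxy = Σxy − (Σx)(Σy)/n = 3086 − 2873.75 = 212.25
Syy = Σy² − (Σy)²/n = 1582 − 1512.5 = 69.5
b = Sxy/Sxx = 212.25/838.875 = 0.253017
SSE = Syy − b·Sxy = 69.5 − 0.253017·212.25 = 15.797050

15.797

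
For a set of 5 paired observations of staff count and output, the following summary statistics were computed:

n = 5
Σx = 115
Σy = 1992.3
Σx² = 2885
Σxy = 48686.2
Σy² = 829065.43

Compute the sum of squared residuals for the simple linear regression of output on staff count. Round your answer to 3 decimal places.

Sxx = Σx² − (Σx)²/n = 2885 − 2645 = 240
Sxy = Σxy − (Σx)(Σy)/n = 48686.2 − 45822.9 = 2863.3
Syy = Σy² − (Σy)²/n = 829065.43 − 793851.858 = 35213.572
b = Sxy/Sxx = 2863.3/240 = 11.930417
SSE = Syy − b·Sxy = 35213.572 − 11.930417·2863.3 = 1053.209958

1053.210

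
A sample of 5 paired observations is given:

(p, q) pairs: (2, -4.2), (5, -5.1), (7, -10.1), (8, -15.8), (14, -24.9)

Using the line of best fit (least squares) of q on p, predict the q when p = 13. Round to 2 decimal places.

-22.83

n = 5, Σx = 36, Σy = -60.1, Σxy = -579.6, Σx² = 338
Sxx = Σx² − (Σx)²/n = 338 − 259.2 = 78.8
Sxy = Σxy − (Σx)(Σy)/n = -579.6 − (-432.72) = -146.88
b = Sxy/Sxx = -146.88/78.8 = -1.863959
a = ȳ − b·x̄ = -12.02 − (-1.863959)·7.2 = 1.400508
ŷ(13) = a + b·13 = 1.400508 + (-1.863959)·13 = -22.830964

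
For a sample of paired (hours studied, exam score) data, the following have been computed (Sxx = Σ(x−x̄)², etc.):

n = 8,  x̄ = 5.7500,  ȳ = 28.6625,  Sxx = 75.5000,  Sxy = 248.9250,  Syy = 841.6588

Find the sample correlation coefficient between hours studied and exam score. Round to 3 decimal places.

0.987

r = Sxy/√(Sxx·Syy) = 248.925/√(63545.2394) = 248.925/252.081811 = 0.987477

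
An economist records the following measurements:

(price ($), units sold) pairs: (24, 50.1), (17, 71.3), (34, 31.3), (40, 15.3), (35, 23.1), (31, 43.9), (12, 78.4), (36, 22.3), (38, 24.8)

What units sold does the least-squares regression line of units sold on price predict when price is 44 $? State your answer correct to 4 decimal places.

n = 9, Σx = 267, Σy = 360.5, Σxy = 8946.1, Σx² = 8691
Sxx = Σx² − (Σx)²/n = 8691 − 7921 = 770
Sxy = Σxy − (Σx)(Σy)/n = 8946.1 − 10694.833333 = -1748.733333
b = Sxy/Sxx = -1748.733333/770 = -2.271082
a = ȳ − b·x̄ = 40.055556 − (-2.271082)·29.666667 = 107.430996
ŷ(44) = a + b·44 = 107.430996 + (-2.271082)·44 = 7.503377

7.5034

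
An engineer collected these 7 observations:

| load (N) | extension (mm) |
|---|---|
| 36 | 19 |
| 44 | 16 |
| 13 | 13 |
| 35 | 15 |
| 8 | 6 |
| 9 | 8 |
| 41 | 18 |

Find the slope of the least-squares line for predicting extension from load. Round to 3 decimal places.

0.275

n = 7, Σx = 186, Σy = 95, Σxy = 2940, Σx² = 6452
Sxx = Σx² − (Σx)²/n = 6452 − 4942.285714 = 1509.714286
Sxy = Σxy − (Σx)(Σy)/n = 2940 − 2524.285714 = 415.714286
b = Sxy/Sxx = 415.714286/1509.714286 = 0.275360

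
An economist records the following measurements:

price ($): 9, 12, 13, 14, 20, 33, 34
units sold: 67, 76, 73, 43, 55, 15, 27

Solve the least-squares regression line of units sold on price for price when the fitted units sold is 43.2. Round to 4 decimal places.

23.0433

n = 7, Σx = 135, Σy = 356, Σxy = 5579, Σx² = 3235
Sxx = Σx² − (Σx)²/n = 3235 − 2603.571429 = 631.428571
Sxy = Σxy − (Σx)(Σy)/n = 5579 − 6865.714286 = -1286.714286
b = Sxy/Sxx = -1286.714286/631.428571 = -2.037783
a = ȳ − b·x̄ = 50.857143 − (-2.037783)·19.285714 = 90.157240
Set a + b·x = 43.2: x = (43.2 − 90.157240) / (-2.037783) = 23.043300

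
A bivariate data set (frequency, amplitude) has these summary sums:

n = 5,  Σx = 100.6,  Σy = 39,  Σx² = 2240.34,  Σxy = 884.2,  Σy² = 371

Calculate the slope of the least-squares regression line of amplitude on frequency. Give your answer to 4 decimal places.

Sxx = Σx² − (Σx)²/n = 2240.34 − 2024.072 = 216.268
Sxy = Σxy − (Σx)(Σy)/n = 884.2 − 784.68 = 99.52
b = Sxy/Sxx = 99.52/216.268 = 0.460170

0.4602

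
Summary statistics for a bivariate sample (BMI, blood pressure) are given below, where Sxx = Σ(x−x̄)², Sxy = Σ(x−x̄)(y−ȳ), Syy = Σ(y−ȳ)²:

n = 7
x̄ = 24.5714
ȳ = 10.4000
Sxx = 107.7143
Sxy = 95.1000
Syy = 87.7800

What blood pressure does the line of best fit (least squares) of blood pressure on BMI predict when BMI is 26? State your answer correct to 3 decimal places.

11.661

b = Sxy/Sxx = 95.1/107.7143 = 0.882891
a = ȳ − b·x̄ = 10.4 − 0.882891·24.5714 = -11.293871
ŷ(26) = a + b·26 = -11.293871 + 0.882891·26 = 11.661298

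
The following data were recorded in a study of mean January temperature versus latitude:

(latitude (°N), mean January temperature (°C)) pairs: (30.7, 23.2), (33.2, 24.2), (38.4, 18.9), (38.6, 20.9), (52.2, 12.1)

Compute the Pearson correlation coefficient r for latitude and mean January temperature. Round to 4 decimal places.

n = 5, Σx = 193.1, Σy = 99.3, Σxy = 3679.8, Σx² = 7734.09, Σy² = 2064.31
Sxx = Σx² − (Σx)²/n = 7734.09 − 7457.522 = 276.568
Sxy = Σxy − (Σx)(Σy)/n = 3679.8 − 3834.966 = -155.166
Syy = Σy² − (Σy)²/n = 2064.31 − 1972.098 = 92.212
r = Sxy/√(Sxx·Syy) = -155.166/√(25502.888416) = -155.166/159.696238 = -0.971632

-0.9716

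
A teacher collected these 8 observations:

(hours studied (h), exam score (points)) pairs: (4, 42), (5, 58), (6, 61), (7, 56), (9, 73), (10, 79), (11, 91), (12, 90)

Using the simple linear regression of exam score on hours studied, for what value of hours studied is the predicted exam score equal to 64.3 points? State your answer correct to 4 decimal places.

7.2238

n = 8, Σx = 64, Σy = 550, Σxy = 4744, Σx² = 572
Sxx = Σx² − (Σx)²/n = 572 − 512 = 60
Sxy = Σxy − (Σx)(Σy)/n = 4744 − 4400 = 344
b = Sxy/Sxx = 344/60 = 5.733333
a = ȳ − b·x̄ = 68.75 − 5.733333·8 = 22.883333
Set a + b·x = 64.3: x = (64.3 − 22.883333) / 5.733333 = 7.223837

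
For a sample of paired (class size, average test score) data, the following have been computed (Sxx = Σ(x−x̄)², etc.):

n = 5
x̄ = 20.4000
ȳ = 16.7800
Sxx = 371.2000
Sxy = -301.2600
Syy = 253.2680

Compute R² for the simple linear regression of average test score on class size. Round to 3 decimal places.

R² = Sxy²/(Sxx·Syy) = (-301.26)²/(371.2·253.268) = 0.965372

0.965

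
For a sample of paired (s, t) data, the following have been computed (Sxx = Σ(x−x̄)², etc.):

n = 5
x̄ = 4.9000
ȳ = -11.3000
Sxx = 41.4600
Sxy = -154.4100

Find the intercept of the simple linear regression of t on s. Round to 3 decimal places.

b = Sxy/Sxx = -154.41/41.46 = -3.724313
a = ȳ − b·x̄ = -11.3 − (-3.724313)·4.9 = 6.949132

6.949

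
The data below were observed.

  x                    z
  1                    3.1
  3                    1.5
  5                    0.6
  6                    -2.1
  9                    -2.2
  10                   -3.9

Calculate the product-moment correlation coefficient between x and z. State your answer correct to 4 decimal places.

n = 6, Σx = 34, Σy = -3, Σxy = -60.8, Σx² = 252, Σy² = 36.68
Sxx = Σx² − (Σx)²/n = 252 − 192.666667 = 59.333333
Sxy = Σxy − (Σx)(Σy)/n = -60.8 − (-17) = -43.8
Syy = Σy² − (Σy)²/n = 36.68 − 1.5 = 35.18
r = Sxy/√(Sxx·Syy) = -43.8/√(2087.346667) = -43.8/45.687489 = -0.958687

-0.9587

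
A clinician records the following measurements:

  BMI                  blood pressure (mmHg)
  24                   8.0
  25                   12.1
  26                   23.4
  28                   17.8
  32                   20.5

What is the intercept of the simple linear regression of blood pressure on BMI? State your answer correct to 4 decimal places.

-16.5125

n = 5, Σx = 135, Σy = 81.8, Σxy = 2257.3, Σx² = 3685
Sxx = Σx² − (Σx)²/n = 3685 − 3645 = 40
Sxy = Σxy − (Σx)(Σy)/n = 2257.3 − 2208.6 = 48.7
b = Sxy/Sxx = 48.7/40 = 1.2175
a = ȳ − b·x̄ = 16.36 − 1.2175·27 = -16.5125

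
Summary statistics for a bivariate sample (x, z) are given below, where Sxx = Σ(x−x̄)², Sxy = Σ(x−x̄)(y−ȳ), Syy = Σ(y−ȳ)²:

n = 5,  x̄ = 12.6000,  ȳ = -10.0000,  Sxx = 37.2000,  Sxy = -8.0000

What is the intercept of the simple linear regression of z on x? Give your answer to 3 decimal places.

b = Sxy/Sxx = -8/37.2 = -0.215054
a = ȳ − b·x̄ = -10 − (-0.215054)·12.6 = -7.290323

-7.290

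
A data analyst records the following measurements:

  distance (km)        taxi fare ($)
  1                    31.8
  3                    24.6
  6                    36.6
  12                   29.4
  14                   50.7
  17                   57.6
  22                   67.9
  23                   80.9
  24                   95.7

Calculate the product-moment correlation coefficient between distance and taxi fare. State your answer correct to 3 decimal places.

0.909

n = 9, Σx = 122, Σy = 475.2, Σxy = 8018.3, Σx² = 2264, Σy² = 30022.28
Sxx = Σx² − (Σx)²/n = 2264 − 1653.777778 = 610.222222
Sxy = Σxy − (Σx)(Σy)/n = 8018.3 − 6441.6 = 1576.7
Syy = Σy² − (Σy)²/n = 30022.28 − 25090.56 = 4931.72
r = Sxy/√(Sxx·Syy) = 1576.7/√(3009445.137778) = 1576.7/1734.775241 = 0.908879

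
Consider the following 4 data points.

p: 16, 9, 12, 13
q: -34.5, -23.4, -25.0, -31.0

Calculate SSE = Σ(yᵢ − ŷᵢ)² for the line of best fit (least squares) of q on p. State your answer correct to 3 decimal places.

10.451

n = 4, Σx = 50, Σy = -113.9, Σxy = -1465.6, Σx² = 650, Σy² = 3323.81
Sxx = Σx² − (Σx)²/n = 650 − 625 = 25
Sxy = Σxy − (Σx)(Σy)/n = -1465.6 − (-1423.75) = -41.85
Syy = Σy² − (Σy)²/n = 3323.81 − 3243.3025 = 80.5075
b = Sxy/Sxx = -41.85/25 = -1.674
SSE = Syy − b·Sxy = 80.5075 − (-1.674)·(-41.85) = 10.4506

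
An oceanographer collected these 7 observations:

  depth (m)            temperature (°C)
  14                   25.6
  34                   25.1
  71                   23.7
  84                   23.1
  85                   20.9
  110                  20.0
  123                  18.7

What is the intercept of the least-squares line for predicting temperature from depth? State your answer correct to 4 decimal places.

27.1833

n = 7, Σx = 521, Σy = 157.1, Σxy = 11111.5, Σx² = 47903
Sxx = Σx² − (Σx)²/n = 47903 − 38777.285714 = 9125.714286
Sxy = Σxy − (Σx)(Σy)/n = 11111.5 − 11692.728571 = -581.228571
b = Sxy/Sxx = -581.228571/9125.714286 = -0.063691
a = ȳ − b·x̄ = 22.442857 − (-0.063691)·74.428571 = 27.183309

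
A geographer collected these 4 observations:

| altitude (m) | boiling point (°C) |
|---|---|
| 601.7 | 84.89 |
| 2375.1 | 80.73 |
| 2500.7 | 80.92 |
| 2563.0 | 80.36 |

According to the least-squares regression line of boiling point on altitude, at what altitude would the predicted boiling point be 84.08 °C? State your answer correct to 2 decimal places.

959.64

n = 4, Σx = 8040.5, Σy = 326.9, Σxy = 651139.46, Σx² = 18825612.39
Sxx = Σx² − (Σx)²/n = 18825612.39 − 16162410.0625 = 2663202.3275
Sxy = Σxy − (Σx)(Σy)/n = 651139.46 − 657109.8625 = -5970.4025
b = Sxy/Sxx = -5970.4025/2663202.3275 = -0.002242
a = ȳ − b·x̄ = 81.725 − (-0.002242)·2010.125 = 86.231325
Set a + b·x = 84.08: x = (84.08 − 86.231325) / (-0.002242) = 959.636112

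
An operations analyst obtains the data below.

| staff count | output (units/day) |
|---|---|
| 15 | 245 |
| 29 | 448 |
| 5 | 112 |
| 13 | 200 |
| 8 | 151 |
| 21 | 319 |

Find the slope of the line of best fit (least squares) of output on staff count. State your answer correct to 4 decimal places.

13.9363

n = 6, Σx = 91, Σy = 1475, Σxy = 27734, Σx² = 1765
Sxx = Σx² − (Σx)²/n = 1765 − 1380.166667 = 384.833333
Sxy = Σxy − (Σx)(Σy)/n = 27734 − 22370.833333 = 5363.166667
b = Sxy/Sxx = 5363.166667/384.833333 = 13.936336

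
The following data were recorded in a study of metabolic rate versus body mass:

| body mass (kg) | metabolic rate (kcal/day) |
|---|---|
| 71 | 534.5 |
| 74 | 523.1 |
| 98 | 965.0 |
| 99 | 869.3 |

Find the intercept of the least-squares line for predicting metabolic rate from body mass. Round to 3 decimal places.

n = 4, Σx = 342, Σy = 2891.9, Σxy = 257289.6, Σx² = 29922
Sxx = Σx² − (Σx)²/n = 29922 − 29241 = 681
Sxy = Σxy − (Σx)(Σy)/n = 257289.6 − 247257.45 = 10032.15
b = Sxy/Sxx = 10032.15/681 = 14.731498
a = ȳ − b·x̄ = 722.975 − 14.731498·85.5 = -536.568062

-536.568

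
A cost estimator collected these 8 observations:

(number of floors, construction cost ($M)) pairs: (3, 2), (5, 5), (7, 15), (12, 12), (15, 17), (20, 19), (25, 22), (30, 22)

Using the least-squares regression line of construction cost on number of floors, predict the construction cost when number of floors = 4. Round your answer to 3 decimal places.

n = 8, Σx = 117, Σy = 114, Σxy = 2125, Σx² = 2377
Sxx = Σx² − (Σx)²/n = 2377 − 1711.125 = 665.875
Sxy = Σxy − (Σx)(Σy)/n = 2125 − 1667.25 = 457.75
b = Sxy/Sxx = 457.75/665.875 = 0.687441
a = ȳ − b·x̄ = 14.25 − 0.687441·14.625 = 4.196170
ŷ(4) = a + b·4 = 4.196170 + 0.687441·4 = 6.945936

6.946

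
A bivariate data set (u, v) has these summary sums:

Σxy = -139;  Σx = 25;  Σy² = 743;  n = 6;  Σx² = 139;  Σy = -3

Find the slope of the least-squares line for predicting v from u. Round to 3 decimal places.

-3.632

Sxx = Σx² − (Σx)²/n = 139 − 104.166667 = 34.833333
Sxy = Σxy − (Σx)(Σy)/n = -139 − (-12.5) = -126.5
b = Sxy/Sxx = -126.5/34.833333 = -3.631579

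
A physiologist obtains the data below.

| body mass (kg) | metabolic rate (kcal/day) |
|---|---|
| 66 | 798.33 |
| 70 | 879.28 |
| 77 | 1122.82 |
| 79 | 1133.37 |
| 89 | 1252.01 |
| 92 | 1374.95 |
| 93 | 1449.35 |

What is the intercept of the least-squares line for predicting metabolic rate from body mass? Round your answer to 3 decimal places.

-632.825

n = 7, Σx = 566, Σy = 8010.11, Σxy = 662946.59, Σx² = 46460
Sxx = Σx² − (Σx)²/n = 46460 − 45765.142857 = 694.857143
Sxy = Σxy − (Σx)(Σy)/n = 662946.59 − 647674.608571 = 15271.981429
b = Sxy/Sxx = 15271.981429/694.857143 = 21.978592
a = ȳ − b·x̄ = 1144.301429 − 21.978592·80.857143 = -632.824700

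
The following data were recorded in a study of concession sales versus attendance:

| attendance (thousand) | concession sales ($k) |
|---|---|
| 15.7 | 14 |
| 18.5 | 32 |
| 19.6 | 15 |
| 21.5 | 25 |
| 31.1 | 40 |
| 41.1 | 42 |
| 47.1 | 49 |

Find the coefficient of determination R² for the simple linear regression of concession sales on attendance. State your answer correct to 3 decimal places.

n = 7, Σx = 194.6, Σy = 217, Σxy = 6921.4, Σx² = 6309.98, Σy² = 7835
Sxx = Σx² − (Σx)²/n = 6309.98 − 5409.88 = 900.1
Sxy = Σxy − (Σx)(Σy)/n = 6921.4 − 6032.6 = 888.8
Syy = Σy² − (Σy)²/n = 7835 − 6727 = 1108
R² = Sxy²/(Sxx·Syy) = (888.8)²/(900.1·1108) = 0.792096

0.792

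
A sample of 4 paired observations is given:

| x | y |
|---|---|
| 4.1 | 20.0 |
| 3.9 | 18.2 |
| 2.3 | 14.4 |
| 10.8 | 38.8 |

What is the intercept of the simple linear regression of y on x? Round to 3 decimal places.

n = 4, Σx = 21.1, Σy = 91.4, Σxy = 605.14, Σx² = 153.95
Sxx = Σx² − (Σx)²/n = 153.95 − 111.3025 = 42.6475
Sxy = Σxy − (Σx)(Σy)/n = 605.14 − 482.135 = 123.005
b = Sxy/Sxx = 123.005/42.6475 = 2.884225
a = ȳ − b·x̄ = 22.85 − 2.884225·5.275 = 7.635711

7.636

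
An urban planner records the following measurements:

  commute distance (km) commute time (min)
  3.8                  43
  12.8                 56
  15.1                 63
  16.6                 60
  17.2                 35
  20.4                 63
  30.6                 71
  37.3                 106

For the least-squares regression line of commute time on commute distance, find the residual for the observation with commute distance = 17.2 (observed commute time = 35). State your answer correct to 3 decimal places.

n = 8, Σx = 153.8, Σy = 497, Σxy = 10841.1, Σx² = 3721.5
Sxx = Σx² − (Σx)²/n = 3721.5 − 2956.805 = 764.695
Sxy = Σxy − (Σx)(Σy)/n = 10841.1 − 9554.825 = 1286.275
b = Sxy/Sxx = 1286.275/764.695 = 1.682076
a = ȳ − b·x̄ = 62.125 − 1.682076·19.225 = 29.787092
ŷ(17.2) = 29.787092 + 1.682076·17.2 = 58.718796
residual = y − ŷ = 35 − 58.718796 = -23.718796

-23.719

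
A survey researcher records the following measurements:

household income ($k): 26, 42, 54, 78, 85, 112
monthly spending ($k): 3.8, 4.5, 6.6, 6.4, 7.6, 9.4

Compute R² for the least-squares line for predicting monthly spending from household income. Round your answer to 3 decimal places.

0.921

n = 6, Σx = 397, Σy = 38.3, Σxy = 2842.2, Σx² = 31209, Σy² = 265.33
Sxx = Σx² − (Σx)²/n = 31209 − 26268.166667 = 4940.833333
Sxy = Σxy − (Σx)(Σy)/n = 2842.2 − 2534.183333 = 308.016667
Syy = Σy² − (Σy)²/n = 265.33 − 244.481667 = 20.848333
R² = Sxy²/(Sxx·Syy) = (308.016667)²/(4940.833333·20.848333) = 0.921037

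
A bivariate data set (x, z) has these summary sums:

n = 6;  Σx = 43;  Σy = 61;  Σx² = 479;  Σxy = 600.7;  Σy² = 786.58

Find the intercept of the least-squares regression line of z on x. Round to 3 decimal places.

Sxx = Σx² − (Σx)²/n = 479 − 308.166667 = 170.833333
Sxy = Σxy − (Σx)(Σy)/n = 600.7 − 437.166667 = 163.533333
b = Sxy/Sxx = 163.533333/170.833333 = 0.957268
a = ȳ − b·x̄ = 10.166667 − 0.957268·7.166667 = 3.306244

3.306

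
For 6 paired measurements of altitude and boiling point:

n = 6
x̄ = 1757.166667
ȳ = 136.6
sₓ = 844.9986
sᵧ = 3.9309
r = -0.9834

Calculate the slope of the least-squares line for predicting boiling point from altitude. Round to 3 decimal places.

-0.005

b = r · sᵧ/sₓ = -0.9834 · 3.9309/844.9986 = -0.004575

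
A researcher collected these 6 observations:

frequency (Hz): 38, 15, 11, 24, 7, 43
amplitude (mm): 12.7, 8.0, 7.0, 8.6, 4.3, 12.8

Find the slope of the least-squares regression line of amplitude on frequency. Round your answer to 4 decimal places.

n = 6, Σx = 138, Σy = 53.4, Σxy = 1466.5, Σx² = 4264
Sxx = Σx² − (Σx)²/n = 4264 − 3174 = 1090
Sxy = Σxy − (Σx)(Σy)/n = 1466.5 − 1228.2 = 238.3
b = Sxy/Sxx = 238.3/1090 = 0.218624

0.2186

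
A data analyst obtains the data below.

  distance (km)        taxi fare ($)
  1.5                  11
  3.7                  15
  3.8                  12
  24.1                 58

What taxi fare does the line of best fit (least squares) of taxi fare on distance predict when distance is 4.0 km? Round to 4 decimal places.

14.8616

n = 4, Σx = 33.1, Σy = 96, Σxy = 1515.4, Σx² = 611.19
Sxx = Σx² − (Σx)²/n = 611.19 − 273.9025 = 337.2875
Sxy = Σxy − (Σx)(Σy)/n = 1515.4 − 794.4 = 721
b = Sxy/Sxx = 721/337.2875 = 2.137642
a = ȳ − b·x̄ = 24 − 2.137642·8.275 = 6.311011
ŷ(4.0) = a + b·4.0 = 6.311011 + 2.137642·4 = 14.861580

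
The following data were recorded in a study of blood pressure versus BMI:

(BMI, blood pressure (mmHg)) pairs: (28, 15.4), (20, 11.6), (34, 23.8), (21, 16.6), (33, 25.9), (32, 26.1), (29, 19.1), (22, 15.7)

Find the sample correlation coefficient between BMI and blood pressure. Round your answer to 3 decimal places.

0.882

n = 8, Σx = 219, Σy = 154.2, Σxy = 4410.2, Σx² = 6219, Σy² = 3177.04
Sxx = Σx² − (Σx)²/n = 6219 − 5995.125 = 223.875
Sxy = Σxy − (Σx)(Σy)/n = 4410.2 − 4221.225 = 188.975
Syy = Σy² − (Σy)²/n = 3177.04 − 2972.205 = 204.835
r = Sxy/√(Sxx·Syy) = 188.975/√(45857.435625) = 188.975/214.143493 = 0.882469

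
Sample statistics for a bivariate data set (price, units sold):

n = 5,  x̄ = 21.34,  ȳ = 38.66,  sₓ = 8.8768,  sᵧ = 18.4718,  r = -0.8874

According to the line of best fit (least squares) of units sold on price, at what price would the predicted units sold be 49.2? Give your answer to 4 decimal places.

b = r · sᵧ/sₓ = -0.8874 · 18.4718/8.8768 = -1.846597
a = ȳ − b·x̄ = 38.66 − (-1.846597)·21.34 = 78.066387
Set a + b·x = 49.2: x = (49.2 − 78.066387) / (-1.846597) = 15.632205

15.6322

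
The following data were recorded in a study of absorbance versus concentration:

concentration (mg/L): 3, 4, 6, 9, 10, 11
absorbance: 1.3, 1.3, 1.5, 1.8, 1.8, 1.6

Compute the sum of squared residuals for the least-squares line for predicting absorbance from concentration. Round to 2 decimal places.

0.06

n = 6, Σx = 43, Σy = 9.3, Σxy = 69.9, Σx² = 363, Σy² = 14.67
Sxx = Σx² − (Σx)²/n = 363 − 308.166667 = 54.833333
Sxy = Σxy − (Σx)(Σy)/n = 69.9 − 66.65 = 3.25
Syy = Σy² − (Σy)²/n = 14.67 − 14.415 = 0.255
b = Sxy/Sxx = 3.25/54.833333 = 0.059271
SSE = Syy − b·Sxy = 0.255 − 0.059271·3.25 = 0.062371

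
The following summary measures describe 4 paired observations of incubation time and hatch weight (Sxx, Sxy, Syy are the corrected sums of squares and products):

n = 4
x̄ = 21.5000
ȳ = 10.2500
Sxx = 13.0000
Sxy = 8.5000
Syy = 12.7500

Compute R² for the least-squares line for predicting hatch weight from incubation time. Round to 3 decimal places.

0.436

R² = Sxy²/(Sxx·Syy) = (8.5)²/(13·12.75) = 0.435897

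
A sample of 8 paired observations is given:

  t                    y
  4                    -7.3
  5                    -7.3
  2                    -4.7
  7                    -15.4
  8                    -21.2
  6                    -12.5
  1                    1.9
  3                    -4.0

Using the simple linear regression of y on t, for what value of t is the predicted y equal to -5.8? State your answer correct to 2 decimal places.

n = 8, Σx = 36, Σy = -70.5, Σxy = -437.6, Σx² = 204
Sxx = Σx² − (Σx)²/n = 204 − 162 = 42
Sxy = Σxy − (Σx)(Σy)/n = -437.6 − (-317.25) = -120.35
b = Sxy/Sxx = -120.35/42 = -2.865476
a = ȳ − b·x̄ = -8.8125 − (-2.865476)·4.5 = 4.082143
Set a + b·x = -5.8: x = (-5.8 − 4.082143) / (-2.865476) = 3.448691

3.45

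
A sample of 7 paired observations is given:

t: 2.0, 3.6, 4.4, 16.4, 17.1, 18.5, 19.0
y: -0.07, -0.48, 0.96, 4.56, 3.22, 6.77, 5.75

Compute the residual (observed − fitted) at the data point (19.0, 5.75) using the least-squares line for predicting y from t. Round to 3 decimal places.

0.196

n = 7, Σx = 81, Σy = 20.71, Σxy = 366.697, Σx² = 1300.94
Sxx = Σx² − (Σx)²/n = 1300.94 − 937.285714 = 363.654286
Sxy = Σxy − (Σx)(Σy)/n = 366.697 − 239.644286 = 127.052714
b = Sxy/Sxx = 127.052714/363.654286 = 0.349378
a = ȳ − b·x̄ = 2.958571 − 0.349378·11.571429 = -1.084228
ŷ(19.0) = -1.084228 + 0.349378·19 = 5.553949
residual = y − ŷ = 5.75 − 5.553949 = 0.196051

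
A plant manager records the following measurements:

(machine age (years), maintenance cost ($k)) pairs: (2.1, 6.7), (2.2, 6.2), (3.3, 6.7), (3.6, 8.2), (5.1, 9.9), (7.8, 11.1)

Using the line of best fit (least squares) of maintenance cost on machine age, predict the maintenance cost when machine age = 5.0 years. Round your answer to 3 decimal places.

9.000

n = 6, Σx = 24.1, Σy = 48.8, Σxy = 216.41, Σx² = 119.95
Sxx = Σx² − (Σx)²/n = 119.95 − 96.801667 = 23.148333
Sxy = Σxy − (Σx)(Σy)/n = 216.41 − 196.013333 = 20.396667
b = Sxy/Sxx = 20.396667/23.148333 = 0.881129
a = ȳ − b·x̄ = 8.133333 − 0.881129·4.016667 = 4.594132
ŷ(5.0) = a + b·5.0 = 4.594132 + 0.881129·5 = 8.999777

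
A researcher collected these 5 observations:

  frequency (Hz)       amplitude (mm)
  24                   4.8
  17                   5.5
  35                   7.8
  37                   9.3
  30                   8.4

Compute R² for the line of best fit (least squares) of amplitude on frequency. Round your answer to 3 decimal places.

0.727

n = 5, Σx = 143, Σy = 35.8, Σxy = 1077.8, Σx² = 4359, Σy² = 271.18
Sxx = Σx² − (Σx)²/n = 4359 − 4089.8 = 269.2
Sxy = Σxy − (Σx)(Σy)/n = 1077.8 − 1023.88 = 53.92
Syy = Σy² − (Σy)²/n = 271.18 − 256.328 = 14.852
R² = Sxy²/(Sxx·Syy) = (53.92)²/(269.2·14.852) = 0.727176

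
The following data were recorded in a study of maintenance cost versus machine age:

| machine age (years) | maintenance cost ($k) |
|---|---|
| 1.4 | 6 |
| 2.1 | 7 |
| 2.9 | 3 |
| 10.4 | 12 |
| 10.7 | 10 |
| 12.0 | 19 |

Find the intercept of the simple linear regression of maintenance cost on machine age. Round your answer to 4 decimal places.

n = 6, Σx = 39.5, Σy = 57, Σxy = 491.6, Σx² = 381.43
Sxx = Σx² − (Σx)²/n = 381.43 − 260.041667 = 121.388333
Sxy = Σxy − (Σx)(Σy)/n = 491.6 − 375.25 = 116.35
b = Sxy/Sxx = 116.35/121.388333 = 0.958494
a = ȳ − b·x̄ = 9.5 − 0.958494·6.583333 = 3.189914

3.1899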